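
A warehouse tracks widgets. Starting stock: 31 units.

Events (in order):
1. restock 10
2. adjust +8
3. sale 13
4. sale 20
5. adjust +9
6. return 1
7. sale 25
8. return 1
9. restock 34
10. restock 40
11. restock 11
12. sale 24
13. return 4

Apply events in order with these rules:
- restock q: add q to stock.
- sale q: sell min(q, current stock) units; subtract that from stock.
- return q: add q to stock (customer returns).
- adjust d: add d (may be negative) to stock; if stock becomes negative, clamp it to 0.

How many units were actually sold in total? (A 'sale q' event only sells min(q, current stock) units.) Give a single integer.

Answer: 82

Derivation:
Processing events:
Start: stock = 31
  Event 1 (restock 10): 31 + 10 = 41
  Event 2 (adjust +8): 41 + 8 = 49
  Event 3 (sale 13): sell min(13,49)=13. stock: 49 - 13 = 36. total_sold = 13
  Event 4 (sale 20): sell min(20,36)=20. stock: 36 - 20 = 16. total_sold = 33
  Event 5 (adjust +9): 16 + 9 = 25
  Event 6 (return 1): 25 + 1 = 26
  Event 7 (sale 25): sell min(25,26)=25. stock: 26 - 25 = 1. total_sold = 58
  Event 8 (return 1): 1 + 1 = 2
  Event 9 (restock 34): 2 + 34 = 36
  Event 10 (restock 40): 36 + 40 = 76
  Event 11 (restock 11): 76 + 11 = 87
  Event 12 (sale 24): sell min(24,87)=24. stock: 87 - 24 = 63. total_sold = 82
  Event 13 (return 4): 63 + 4 = 67
Final: stock = 67, total_sold = 82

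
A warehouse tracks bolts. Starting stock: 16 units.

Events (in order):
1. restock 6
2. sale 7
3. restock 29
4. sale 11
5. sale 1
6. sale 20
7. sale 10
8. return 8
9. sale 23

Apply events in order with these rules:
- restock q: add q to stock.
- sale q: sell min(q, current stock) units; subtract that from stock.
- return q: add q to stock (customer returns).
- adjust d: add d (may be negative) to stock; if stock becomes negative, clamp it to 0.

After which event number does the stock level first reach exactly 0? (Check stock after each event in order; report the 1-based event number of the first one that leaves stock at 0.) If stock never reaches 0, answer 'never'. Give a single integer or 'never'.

Answer: 9

Derivation:
Processing events:
Start: stock = 16
  Event 1 (restock 6): 16 + 6 = 22
  Event 2 (sale 7): sell min(7,22)=7. stock: 22 - 7 = 15. total_sold = 7
  Event 3 (restock 29): 15 + 29 = 44
  Event 4 (sale 11): sell min(11,44)=11. stock: 44 - 11 = 33. total_sold = 18
  Event 5 (sale 1): sell min(1,33)=1. stock: 33 - 1 = 32. total_sold = 19
  Event 6 (sale 20): sell min(20,32)=20. stock: 32 - 20 = 12. total_sold = 39
  Event 7 (sale 10): sell min(10,12)=10. stock: 12 - 10 = 2. total_sold = 49
  Event 8 (return 8): 2 + 8 = 10
  Event 9 (sale 23): sell min(23,10)=10. stock: 10 - 10 = 0. total_sold = 59
Final: stock = 0, total_sold = 59

First zero at event 9.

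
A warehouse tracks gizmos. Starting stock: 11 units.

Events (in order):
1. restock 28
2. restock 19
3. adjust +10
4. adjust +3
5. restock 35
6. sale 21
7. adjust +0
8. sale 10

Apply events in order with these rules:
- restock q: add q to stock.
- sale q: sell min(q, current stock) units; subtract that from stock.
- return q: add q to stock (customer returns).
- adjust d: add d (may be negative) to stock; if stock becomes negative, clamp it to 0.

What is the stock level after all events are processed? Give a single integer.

Processing events:
Start: stock = 11
  Event 1 (restock 28): 11 + 28 = 39
  Event 2 (restock 19): 39 + 19 = 58
  Event 3 (adjust +10): 58 + 10 = 68
  Event 4 (adjust +3): 68 + 3 = 71
  Event 5 (restock 35): 71 + 35 = 106
  Event 6 (sale 21): sell min(21,106)=21. stock: 106 - 21 = 85. total_sold = 21
  Event 7 (adjust +0): 85 + 0 = 85
  Event 8 (sale 10): sell min(10,85)=10. stock: 85 - 10 = 75. total_sold = 31
Final: stock = 75, total_sold = 31

Answer: 75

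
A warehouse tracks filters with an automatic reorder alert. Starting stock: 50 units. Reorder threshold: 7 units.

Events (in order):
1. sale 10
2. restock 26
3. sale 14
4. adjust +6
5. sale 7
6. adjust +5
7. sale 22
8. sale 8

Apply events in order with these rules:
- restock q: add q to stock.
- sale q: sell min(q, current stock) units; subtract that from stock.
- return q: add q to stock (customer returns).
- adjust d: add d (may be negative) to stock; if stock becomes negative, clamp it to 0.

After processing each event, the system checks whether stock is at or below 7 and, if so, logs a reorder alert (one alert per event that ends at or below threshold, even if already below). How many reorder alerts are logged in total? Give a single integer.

Answer: 0

Derivation:
Processing events:
Start: stock = 50
  Event 1 (sale 10): sell min(10,50)=10. stock: 50 - 10 = 40. total_sold = 10
  Event 2 (restock 26): 40 + 26 = 66
  Event 3 (sale 14): sell min(14,66)=14. stock: 66 - 14 = 52. total_sold = 24
  Event 4 (adjust +6): 52 + 6 = 58
  Event 5 (sale 7): sell min(7,58)=7. stock: 58 - 7 = 51. total_sold = 31
  Event 6 (adjust +5): 51 + 5 = 56
  Event 7 (sale 22): sell min(22,56)=22. stock: 56 - 22 = 34. total_sold = 53
  Event 8 (sale 8): sell min(8,34)=8. stock: 34 - 8 = 26. total_sold = 61
Final: stock = 26, total_sold = 61

Checking against threshold 7:
  After event 1: stock=40 > 7
  After event 2: stock=66 > 7
  After event 3: stock=52 > 7
  After event 4: stock=58 > 7
  After event 5: stock=51 > 7
  After event 6: stock=56 > 7
  After event 7: stock=34 > 7
  After event 8: stock=26 > 7
Alert events: []. Count = 0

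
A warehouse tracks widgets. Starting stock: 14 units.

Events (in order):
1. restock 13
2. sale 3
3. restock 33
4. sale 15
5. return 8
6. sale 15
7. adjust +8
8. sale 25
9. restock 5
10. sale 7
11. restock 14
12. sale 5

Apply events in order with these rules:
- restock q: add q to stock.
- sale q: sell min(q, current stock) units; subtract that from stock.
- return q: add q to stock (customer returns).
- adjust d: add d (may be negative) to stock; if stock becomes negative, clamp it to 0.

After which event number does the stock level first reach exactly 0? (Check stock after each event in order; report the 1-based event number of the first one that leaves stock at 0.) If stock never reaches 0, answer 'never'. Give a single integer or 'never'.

Processing events:
Start: stock = 14
  Event 1 (restock 13): 14 + 13 = 27
  Event 2 (sale 3): sell min(3,27)=3. stock: 27 - 3 = 24. total_sold = 3
  Event 3 (restock 33): 24 + 33 = 57
  Event 4 (sale 15): sell min(15,57)=15. stock: 57 - 15 = 42. total_sold = 18
  Event 5 (return 8): 42 + 8 = 50
  Event 6 (sale 15): sell min(15,50)=15. stock: 50 - 15 = 35. total_sold = 33
  Event 7 (adjust +8): 35 + 8 = 43
  Event 8 (sale 25): sell min(25,43)=25. stock: 43 - 25 = 18. total_sold = 58
  Event 9 (restock 5): 18 + 5 = 23
  Event 10 (sale 7): sell min(7,23)=7. stock: 23 - 7 = 16. total_sold = 65
  Event 11 (restock 14): 16 + 14 = 30
  Event 12 (sale 5): sell min(5,30)=5. stock: 30 - 5 = 25. total_sold = 70
Final: stock = 25, total_sold = 70

Stock never reaches 0.

Answer: never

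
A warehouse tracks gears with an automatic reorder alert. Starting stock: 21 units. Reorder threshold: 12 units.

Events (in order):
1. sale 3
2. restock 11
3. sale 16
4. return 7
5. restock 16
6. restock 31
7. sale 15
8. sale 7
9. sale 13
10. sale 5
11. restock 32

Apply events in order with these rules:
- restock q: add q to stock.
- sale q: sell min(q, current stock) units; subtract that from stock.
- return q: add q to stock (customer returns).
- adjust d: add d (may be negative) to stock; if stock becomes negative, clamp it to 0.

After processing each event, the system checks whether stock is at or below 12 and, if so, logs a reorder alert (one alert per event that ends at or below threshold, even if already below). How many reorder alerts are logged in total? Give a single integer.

Processing events:
Start: stock = 21
  Event 1 (sale 3): sell min(3,21)=3. stock: 21 - 3 = 18. total_sold = 3
  Event 2 (restock 11): 18 + 11 = 29
  Event 3 (sale 16): sell min(16,29)=16. stock: 29 - 16 = 13. total_sold = 19
  Event 4 (return 7): 13 + 7 = 20
  Event 5 (restock 16): 20 + 16 = 36
  Event 6 (restock 31): 36 + 31 = 67
  Event 7 (sale 15): sell min(15,67)=15. stock: 67 - 15 = 52. total_sold = 34
  Event 8 (sale 7): sell min(7,52)=7. stock: 52 - 7 = 45. total_sold = 41
  Event 9 (sale 13): sell min(13,45)=13. stock: 45 - 13 = 32. total_sold = 54
  Event 10 (sale 5): sell min(5,32)=5. stock: 32 - 5 = 27. total_sold = 59
  Event 11 (restock 32): 27 + 32 = 59
Final: stock = 59, total_sold = 59

Checking against threshold 12:
  After event 1: stock=18 > 12
  After event 2: stock=29 > 12
  After event 3: stock=13 > 12
  After event 4: stock=20 > 12
  After event 5: stock=36 > 12
  After event 6: stock=67 > 12
  After event 7: stock=52 > 12
  After event 8: stock=45 > 12
  After event 9: stock=32 > 12
  After event 10: stock=27 > 12
  After event 11: stock=59 > 12
Alert events: []. Count = 0

Answer: 0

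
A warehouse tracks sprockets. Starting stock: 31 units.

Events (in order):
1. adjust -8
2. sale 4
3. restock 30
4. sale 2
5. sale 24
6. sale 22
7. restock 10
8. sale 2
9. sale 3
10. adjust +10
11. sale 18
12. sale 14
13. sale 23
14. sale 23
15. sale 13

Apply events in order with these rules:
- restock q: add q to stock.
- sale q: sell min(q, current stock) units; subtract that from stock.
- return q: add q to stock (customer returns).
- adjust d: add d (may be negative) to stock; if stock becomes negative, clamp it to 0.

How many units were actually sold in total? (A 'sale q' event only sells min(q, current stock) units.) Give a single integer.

Answer: 73

Derivation:
Processing events:
Start: stock = 31
  Event 1 (adjust -8): 31 + -8 = 23
  Event 2 (sale 4): sell min(4,23)=4. stock: 23 - 4 = 19. total_sold = 4
  Event 3 (restock 30): 19 + 30 = 49
  Event 4 (sale 2): sell min(2,49)=2. stock: 49 - 2 = 47. total_sold = 6
  Event 5 (sale 24): sell min(24,47)=24. stock: 47 - 24 = 23. total_sold = 30
  Event 6 (sale 22): sell min(22,23)=22. stock: 23 - 22 = 1. total_sold = 52
  Event 7 (restock 10): 1 + 10 = 11
  Event 8 (sale 2): sell min(2,11)=2. stock: 11 - 2 = 9. total_sold = 54
  Event 9 (sale 3): sell min(3,9)=3. stock: 9 - 3 = 6. total_sold = 57
  Event 10 (adjust +10): 6 + 10 = 16
  Event 11 (sale 18): sell min(18,16)=16. stock: 16 - 16 = 0. total_sold = 73
  Event 12 (sale 14): sell min(14,0)=0. stock: 0 - 0 = 0. total_sold = 73
  Event 13 (sale 23): sell min(23,0)=0. stock: 0 - 0 = 0. total_sold = 73
  Event 14 (sale 23): sell min(23,0)=0. stock: 0 - 0 = 0. total_sold = 73
  Event 15 (sale 13): sell min(13,0)=0. stock: 0 - 0 = 0. total_sold = 73
Final: stock = 0, total_sold = 73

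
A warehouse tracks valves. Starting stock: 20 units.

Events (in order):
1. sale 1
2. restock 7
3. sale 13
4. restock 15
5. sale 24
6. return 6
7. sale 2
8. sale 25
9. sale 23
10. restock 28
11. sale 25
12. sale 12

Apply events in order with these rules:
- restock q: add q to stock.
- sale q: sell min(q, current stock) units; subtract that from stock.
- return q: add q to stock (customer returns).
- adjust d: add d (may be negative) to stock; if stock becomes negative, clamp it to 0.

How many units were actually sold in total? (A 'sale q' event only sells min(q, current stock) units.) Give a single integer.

Answer: 76

Derivation:
Processing events:
Start: stock = 20
  Event 1 (sale 1): sell min(1,20)=1. stock: 20 - 1 = 19. total_sold = 1
  Event 2 (restock 7): 19 + 7 = 26
  Event 3 (sale 13): sell min(13,26)=13. stock: 26 - 13 = 13. total_sold = 14
  Event 4 (restock 15): 13 + 15 = 28
  Event 5 (sale 24): sell min(24,28)=24. stock: 28 - 24 = 4. total_sold = 38
  Event 6 (return 6): 4 + 6 = 10
  Event 7 (sale 2): sell min(2,10)=2. stock: 10 - 2 = 8. total_sold = 40
  Event 8 (sale 25): sell min(25,8)=8. stock: 8 - 8 = 0. total_sold = 48
  Event 9 (sale 23): sell min(23,0)=0. stock: 0 - 0 = 0. total_sold = 48
  Event 10 (restock 28): 0 + 28 = 28
  Event 11 (sale 25): sell min(25,28)=25. stock: 28 - 25 = 3. total_sold = 73
  Event 12 (sale 12): sell min(12,3)=3. stock: 3 - 3 = 0. total_sold = 76
Final: stock = 0, total_sold = 76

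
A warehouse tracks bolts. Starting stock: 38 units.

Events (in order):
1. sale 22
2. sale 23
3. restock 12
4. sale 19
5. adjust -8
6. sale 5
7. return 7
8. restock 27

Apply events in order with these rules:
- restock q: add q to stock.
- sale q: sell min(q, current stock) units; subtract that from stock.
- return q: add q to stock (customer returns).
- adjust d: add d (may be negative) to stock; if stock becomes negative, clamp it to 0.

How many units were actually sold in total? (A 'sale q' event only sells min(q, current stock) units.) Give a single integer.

Processing events:
Start: stock = 38
  Event 1 (sale 22): sell min(22,38)=22. stock: 38 - 22 = 16. total_sold = 22
  Event 2 (sale 23): sell min(23,16)=16. stock: 16 - 16 = 0. total_sold = 38
  Event 3 (restock 12): 0 + 12 = 12
  Event 4 (sale 19): sell min(19,12)=12. stock: 12 - 12 = 0. total_sold = 50
  Event 5 (adjust -8): 0 + -8 = 0 (clamped to 0)
  Event 6 (sale 5): sell min(5,0)=0. stock: 0 - 0 = 0. total_sold = 50
  Event 7 (return 7): 0 + 7 = 7
  Event 8 (restock 27): 7 + 27 = 34
Final: stock = 34, total_sold = 50

Answer: 50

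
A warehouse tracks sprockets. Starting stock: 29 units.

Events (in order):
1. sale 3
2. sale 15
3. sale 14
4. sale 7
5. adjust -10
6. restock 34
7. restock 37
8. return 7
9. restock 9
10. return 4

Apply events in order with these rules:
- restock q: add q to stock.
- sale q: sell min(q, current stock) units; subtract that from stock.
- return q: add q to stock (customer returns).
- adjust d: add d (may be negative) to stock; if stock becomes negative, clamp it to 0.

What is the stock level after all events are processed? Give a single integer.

Answer: 91

Derivation:
Processing events:
Start: stock = 29
  Event 1 (sale 3): sell min(3,29)=3. stock: 29 - 3 = 26. total_sold = 3
  Event 2 (sale 15): sell min(15,26)=15. stock: 26 - 15 = 11. total_sold = 18
  Event 3 (sale 14): sell min(14,11)=11. stock: 11 - 11 = 0. total_sold = 29
  Event 4 (sale 7): sell min(7,0)=0. stock: 0 - 0 = 0. total_sold = 29
  Event 5 (adjust -10): 0 + -10 = 0 (clamped to 0)
  Event 6 (restock 34): 0 + 34 = 34
  Event 7 (restock 37): 34 + 37 = 71
  Event 8 (return 7): 71 + 7 = 78
  Event 9 (restock 9): 78 + 9 = 87
  Event 10 (return 4): 87 + 4 = 91
Final: stock = 91, total_sold = 29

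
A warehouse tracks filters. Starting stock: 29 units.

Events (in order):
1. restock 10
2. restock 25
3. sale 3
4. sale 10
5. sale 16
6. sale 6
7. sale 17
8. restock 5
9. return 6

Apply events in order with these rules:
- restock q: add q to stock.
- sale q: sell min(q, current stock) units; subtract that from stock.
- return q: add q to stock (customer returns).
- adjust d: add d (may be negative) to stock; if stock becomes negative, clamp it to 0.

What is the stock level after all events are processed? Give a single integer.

Answer: 23

Derivation:
Processing events:
Start: stock = 29
  Event 1 (restock 10): 29 + 10 = 39
  Event 2 (restock 25): 39 + 25 = 64
  Event 3 (sale 3): sell min(3,64)=3. stock: 64 - 3 = 61. total_sold = 3
  Event 4 (sale 10): sell min(10,61)=10. stock: 61 - 10 = 51. total_sold = 13
  Event 5 (sale 16): sell min(16,51)=16. stock: 51 - 16 = 35. total_sold = 29
  Event 6 (sale 6): sell min(6,35)=6. stock: 35 - 6 = 29. total_sold = 35
  Event 7 (sale 17): sell min(17,29)=17. stock: 29 - 17 = 12. total_sold = 52
  Event 8 (restock 5): 12 + 5 = 17
  Event 9 (return 6): 17 + 6 = 23
Final: stock = 23, total_sold = 52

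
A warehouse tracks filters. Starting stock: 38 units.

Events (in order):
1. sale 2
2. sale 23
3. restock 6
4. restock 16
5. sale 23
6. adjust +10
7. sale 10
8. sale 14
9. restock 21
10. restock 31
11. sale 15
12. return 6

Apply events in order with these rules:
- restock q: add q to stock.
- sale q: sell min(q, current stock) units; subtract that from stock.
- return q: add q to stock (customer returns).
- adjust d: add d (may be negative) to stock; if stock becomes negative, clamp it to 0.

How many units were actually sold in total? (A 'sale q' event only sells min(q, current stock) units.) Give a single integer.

Processing events:
Start: stock = 38
  Event 1 (sale 2): sell min(2,38)=2. stock: 38 - 2 = 36. total_sold = 2
  Event 2 (sale 23): sell min(23,36)=23. stock: 36 - 23 = 13. total_sold = 25
  Event 3 (restock 6): 13 + 6 = 19
  Event 4 (restock 16): 19 + 16 = 35
  Event 5 (sale 23): sell min(23,35)=23. stock: 35 - 23 = 12. total_sold = 48
  Event 6 (adjust +10): 12 + 10 = 22
  Event 7 (sale 10): sell min(10,22)=10. stock: 22 - 10 = 12. total_sold = 58
  Event 8 (sale 14): sell min(14,12)=12. stock: 12 - 12 = 0. total_sold = 70
  Event 9 (restock 21): 0 + 21 = 21
  Event 10 (restock 31): 21 + 31 = 52
  Event 11 (sale 15): sell min(15,52)=15. stock: 52 - 15 = 37. total_sold = 85
  Event 12 (return 6): 37 + 6 = 43
Final: stock = 43, total_sold = 85

Answer: 85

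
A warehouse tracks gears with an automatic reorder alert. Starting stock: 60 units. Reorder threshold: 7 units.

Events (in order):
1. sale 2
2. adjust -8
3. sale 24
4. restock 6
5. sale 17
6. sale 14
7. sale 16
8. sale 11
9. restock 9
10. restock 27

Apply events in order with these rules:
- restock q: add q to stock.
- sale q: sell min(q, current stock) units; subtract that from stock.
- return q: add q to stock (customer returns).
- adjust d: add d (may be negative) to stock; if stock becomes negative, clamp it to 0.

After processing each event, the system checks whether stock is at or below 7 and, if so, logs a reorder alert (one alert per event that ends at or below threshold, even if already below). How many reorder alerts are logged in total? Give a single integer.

Answer: 3

Derivation:
Processing events:
Start: stock = 60
  Event 1 (sale 2): sell min(2,60)=2. stock: 60 - 2 = 58. total_sold = 2
  Event 2 (adjust -8): 58 + -8 = 50
  Event 3 (sale 24): sell min(24,50)=24. stock: 50 - 24 = 26. total_sold = 26
  Event 4 (restock 6): 26 + 6 = 32
  Event 5 (sale 17): sell min(17,32)=17. stock: 32 - 17 = 15. total_sold = 43
  Event 6 (sale 14): sell min(14,15)=14. stock: 15 - 14 = 1. total_sold = 57
  Event 7 (sale 16): sell min(16,1)=1. stock: 1 - 1 = 0. total_sold = 58
  Event 8 (sale 11): sell min(11,0)=0. stock: 0 - 0 = 0. total_sold = 58
  Event 9 (restock 9): 0 + 9 = 9
  Event 10 (restock 27): 9 + 27 = 36
Final: stock = 36, total_sold = 58

Checking against threshold 7:
  After event 1: stock=58 > 7
  After event 2: stock=50 > 7
  After event 3: stock=26 > 7
  After event 4: stock=32 > 7
  After event 5: stock=15 > 7
  After event 6: stock=1 <= 7 -> ALERT
  After event 7: stock=0 <= 7 -> ALERT
  After event 8: stock=0 <= 7 -> ALERT
  After event 9: stock=9 > 7
  After event 10: stock=36 > 7
Alert events: [6, 7, 8]. Count = 3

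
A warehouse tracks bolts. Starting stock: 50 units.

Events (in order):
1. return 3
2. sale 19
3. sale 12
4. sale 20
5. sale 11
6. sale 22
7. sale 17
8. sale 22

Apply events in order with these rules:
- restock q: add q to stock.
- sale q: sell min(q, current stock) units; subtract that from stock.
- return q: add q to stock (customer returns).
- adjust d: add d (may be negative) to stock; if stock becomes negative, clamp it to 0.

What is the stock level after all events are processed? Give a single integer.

Answer: 0

Derivation:
Processing events:
Start: stock = 50
  Event 1 (return 3): 50 + 3 = 53
  Event 2 (sale 19): sell min(19,53)=19. stock: 53 - 19 = 34. total_sold = 19
  Event 3 (sale 12): sell min(12,34)=12. stock: 34 - 12 = 22. total_sold = 31
  Event 4 (sale 20): sell min(20,22)=20. stock: 22 - 20 = 2. total_sold = 51
  Event 5 (sale 11): sell min(11,2)=2. stock: 2 - 2 = 0. total_sold = 53
  Event 6 (sale 22): sell min(22,0)=0. stock: 0 - 0 = 0. total_sold = 53
  Event 7 (sale 17): sell min(17,0)=0. stock: 0 - 0 = 0. total_sold = 53
  Event 8 (sale 22): sell min(22,0)=0. stock: 0 - 0 = 0. total_sold = 53
Final: stock = 0, total_sold = 53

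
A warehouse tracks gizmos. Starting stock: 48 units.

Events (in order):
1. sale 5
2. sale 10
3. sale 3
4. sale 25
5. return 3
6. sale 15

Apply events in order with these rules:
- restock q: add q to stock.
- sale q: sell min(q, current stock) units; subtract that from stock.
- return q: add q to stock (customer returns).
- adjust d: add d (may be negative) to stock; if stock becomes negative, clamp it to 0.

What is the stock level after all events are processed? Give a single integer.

Processing events:
Start: stock = 48
  Event 1 (sale 5): sell min(5,48)=5. stock: 48 - 5 = 43. total_sold = 5
  Event 2 (sale 10): sell min(10,43)=10. stock: 43 - 10 = 33. total_sold = 15
  Event 3 (sale 3): sell min(3,33)=3. stock: 33 - 3 = 30. total_sold = 18
  Event 4 (sale 25): sell min(25,30)=25. stock: 30 - 25 = 5. total_sold = 43
  Event 5 (return 3): 5 + 3 = 8
  Event 6 (sale 15): sell min(15,8)=8. stock: 8 - 8 = 0. total_sold = 51
Final: stock = 0, total_sold = 51

Answer: 0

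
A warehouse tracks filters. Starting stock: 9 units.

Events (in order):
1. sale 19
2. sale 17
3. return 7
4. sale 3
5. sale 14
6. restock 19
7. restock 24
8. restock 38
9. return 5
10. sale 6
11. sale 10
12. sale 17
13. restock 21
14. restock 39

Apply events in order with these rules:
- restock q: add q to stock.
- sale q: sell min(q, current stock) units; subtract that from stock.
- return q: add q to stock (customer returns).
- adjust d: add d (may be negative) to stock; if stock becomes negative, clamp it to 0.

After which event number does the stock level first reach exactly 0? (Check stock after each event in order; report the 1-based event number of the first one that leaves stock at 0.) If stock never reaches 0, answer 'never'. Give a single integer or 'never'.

Processing events:
Start: stock = 9
  Event 1 (sale 19): sell min(19,9)=9. stock: 9 - 9 = 0. total_sold = 9
  Event 2 (sale 17): sell min(17,0)=0. stock: 0 - 0 = 0. total_sold = 9
  Event 3 (return 7): 0 + 7 = 7
  Event 4 (sale 3): sell min(3,7)=3. stock: 7 - 3 = 4. total_sold = 12
  Event 5 (sale 14): sell min(14,4)=4. stock: 4 - 4 = 0. total_sold = 16
  Event 6 (restock 19): 0 + 19 = 19
  Event 7 (restock 24): 19 + 24 = 43
  Event 8 (restock 38): 43 + 38 = 81
  Event 9 (return 5): 81 + 5 = 86
  Event 10 (sale 6): sell min(6,86)=6. stock: 86 - 6 = 80. total_sold = 22
  Event 11 (sale 10): sell min(10,80)=10. stock: 80 - 10 = 70. total_sold = 32
  Event 12 (sale 17): sell min(17,70)=17. stock: 70 - 17 = 53. total_sold = 49
  Event 13 (restock 21): 53 + 21 = 74
  Event 14 (restock 39): 74 + 39 = 113
Final: stock = 113, total_sold = 49

First zero at event 1.

Answer: 1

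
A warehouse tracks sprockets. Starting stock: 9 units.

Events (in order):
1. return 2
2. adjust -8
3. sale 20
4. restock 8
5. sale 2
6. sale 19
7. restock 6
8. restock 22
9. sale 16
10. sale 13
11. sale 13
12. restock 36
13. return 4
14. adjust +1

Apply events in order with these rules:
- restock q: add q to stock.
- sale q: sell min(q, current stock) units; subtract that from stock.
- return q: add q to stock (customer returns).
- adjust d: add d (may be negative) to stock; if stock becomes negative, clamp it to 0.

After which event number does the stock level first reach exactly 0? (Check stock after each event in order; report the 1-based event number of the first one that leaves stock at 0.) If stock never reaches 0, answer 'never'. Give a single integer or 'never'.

Processing events:
Start: stock = 9
  Event 1 (return 2): 9 + 2 = 11
  Event 2 (adjust -8): 11 + -8 = 3
  Event 3 (sale 20): sell min(20,3)=3. stock: 3 - 3 = 0. total_sold = 3
  Event 4 (restock 8): 0 + 8 = 8
  Event 5 (sale 2): sell min(2,8)=2. stock: 8 - 2 = 6. total_sold = 5
  Event 6 (sale 19): sell min(19,6)=6. stock: 6 - 6 = 0. total_sold = 11
  Event 7 (restock 6): 0 + 6 = 6
  Event 8 (restock 22): 6 + 22 = 28
  Event 9 (sale 16): sell min(16,28)=16. stock: 28 - 16 = 12. total_sold = 27
  Event 10 (sale 13): sell min(13,12)=12. stock: 12 - 12 = 0. total_sold = 39
  Event 11 (sale 13): sell min(13,0)=0. stock: 0 - 0 = 0. total_sold = 39
  Event 12 (restock 36): 0 + 36 = 36
  Event 13 (return 4): 36 + 4 = 40
  Event 14 (adjust +1): 40 + 1 = 41
Final: stock = 41, total_sold = 39

First zero at event 3.

Answer: 3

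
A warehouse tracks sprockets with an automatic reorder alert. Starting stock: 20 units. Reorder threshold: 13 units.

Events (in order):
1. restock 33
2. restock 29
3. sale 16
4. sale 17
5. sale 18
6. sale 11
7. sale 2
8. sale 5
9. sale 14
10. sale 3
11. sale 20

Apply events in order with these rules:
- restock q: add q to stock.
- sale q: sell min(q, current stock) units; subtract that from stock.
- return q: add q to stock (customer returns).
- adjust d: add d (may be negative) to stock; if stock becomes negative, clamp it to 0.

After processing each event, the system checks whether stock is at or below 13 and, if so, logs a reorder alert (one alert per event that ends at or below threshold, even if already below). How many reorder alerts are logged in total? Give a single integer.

Processing events:
Start: stock = 20
  Event 1 (restock 33): 20 + 33 = 53
  Event 2 (restock 29): 53 + 29 = 82
  Event 3 (sale 16): sell min(16,82)=16. stock: 82 - 16 = 66. total_sold = 16
  Event 4 (sale 17): sell min(17,66)=17. stock: 66 - 17 = 49. total_sold = 33
  Event 5 (sale 18): sell min(18,49)=18. stock: 49 - 18 = 31. total_sold = 51
  Event 6 (sale 11): sell min(11,31)=11. stock: 31 - 11 = 20. total_sold = 62
  Event 7 (sale 2): sell min(2,20)=2. stock: 20 - 2 = 18. total_sold = 64
  Event 8 (sale 5): sell min(5,18)=5. stock: 18 - 5 = 13. total_sold = 69
  Event 9 (sale 14): sell min(14,13)=13. stock: 13 - 13 = 0. total_sold = 82
  Event 10 (sale 3): sell min(3,0)=0. stock: 0 - 0 = 0. total_sold = 82
  Event 11 (sale 20): sell min(20,0)=0. stock: 0 - 0 = 0. total_sold = 82
Final: stock = 0, total_sold = 82

Checking against threshold 13:
  After event 1: stock=53 > 13
  After event 2: stock=82 > 13
  After event 3: stock=66 > 13
  After event 4: stock=49 > 13
  After event 5: stock=31 > 13
  After event 6: stock=20 > 13
  After event 7: stock=18 > 13
  After event 8: stock=13 <= 13 -> ALERT
  After event 9: stock=0 <= 13 -> ALERT
  After event 10: stock=0 <= 13 -> ALERT
  After event 11: stock=0 <= 13 -> ALERT
Alert events: [8, 9, 10, 11]. Count = 4

Answer: 4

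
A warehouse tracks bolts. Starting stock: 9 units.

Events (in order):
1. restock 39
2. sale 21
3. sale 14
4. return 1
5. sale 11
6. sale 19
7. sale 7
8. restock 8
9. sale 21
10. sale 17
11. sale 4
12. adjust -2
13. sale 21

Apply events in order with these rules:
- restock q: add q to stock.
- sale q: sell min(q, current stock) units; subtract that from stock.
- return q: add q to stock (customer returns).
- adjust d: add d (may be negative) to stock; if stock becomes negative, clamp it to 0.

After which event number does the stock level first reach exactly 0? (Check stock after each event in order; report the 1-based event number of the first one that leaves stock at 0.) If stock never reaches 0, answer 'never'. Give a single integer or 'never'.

Processing events:
Start: stock = 9
  Event 1 (restock 39): 9 + 39 = 48
  Event 2 (sale 21): sell min(21,48)=21. stock: 48 - 21 = 27. total_sold = 21
  Event 3 (sale 14): sell min(14,27)=14. stock: 27 - 14 = 13. total_sold = 35
  Event 4 (return 1): 13 + 1 = 14
  Event 5 (sale 11): sell min(11,14)=11. stock: 14 - 11 = 3. total_sold = 46
  Event 6 (sale 19): sell min(19,3)=3. stock: 3 - 3 = 0. total_sold = 49
  Event 7 (sale 7): sell min(7,0)=0. stock: 0 - 0 = 0. total_sold = 49
  Event 8 (restock 8): 0 + 8 = 8
  Event 9 (sale 21): sell min(21,8)=8. stock: 8 - 8 = 0. total_sold = 57
  Event 10 (sale 17): sell min(17,0)=0. stock: 0 - 0 = 0. total_sold = 57
  Event 11 (sale 4): sell min(4,0)=0. stock: 0 - 0 = 0. total_sold = 57
  Event 12 (adjust -2): 0 + -2 = 0 (clamped to 0)
  Event 13 (sale 21): sell min(21,0)=0. stock: 0 - 0 = 0. total_sold = 57
Final: stock = 0, total_sold = 57

First zero at event 6.

Answer: 6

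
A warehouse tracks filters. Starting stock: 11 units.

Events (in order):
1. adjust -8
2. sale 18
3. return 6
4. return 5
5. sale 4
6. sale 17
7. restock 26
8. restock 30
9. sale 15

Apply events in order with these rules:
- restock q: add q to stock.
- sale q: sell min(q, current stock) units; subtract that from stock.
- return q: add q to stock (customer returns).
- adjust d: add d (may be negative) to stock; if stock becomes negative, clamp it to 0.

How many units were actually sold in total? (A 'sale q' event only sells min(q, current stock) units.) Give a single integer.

Answer: 29

Derivation:
Processing events:
Start: stock = 11
  Event 1 (adjust -8): 11 + -8 = 3
  Event 2 (sale 18): sell min(18,3)=3. stock: 3 - 3 = 0. total_sold = 3
  Event 3 (return 6): 0 + 6 = 6
  Event 4 (return 5): 6 + 5 = 11
  Event 5 (sale 4): sell min(4,11)=4. stock: 11 - 4 = 7. total_sold = 7
  Event 6 (sale 17): sell min(17,7)=7. stock: 7 - 7 = 0. total_sold = 14
  Event 7 (restock 26): 0 + 26 = 26
  Event 8 (restock 30): 26 + 30 = 56
  Event 9 (sale 15): sell min(15,56)=15. stock: 56 - 15 = 41. total_sold = 29
Final: stock = 41, total_sold = 29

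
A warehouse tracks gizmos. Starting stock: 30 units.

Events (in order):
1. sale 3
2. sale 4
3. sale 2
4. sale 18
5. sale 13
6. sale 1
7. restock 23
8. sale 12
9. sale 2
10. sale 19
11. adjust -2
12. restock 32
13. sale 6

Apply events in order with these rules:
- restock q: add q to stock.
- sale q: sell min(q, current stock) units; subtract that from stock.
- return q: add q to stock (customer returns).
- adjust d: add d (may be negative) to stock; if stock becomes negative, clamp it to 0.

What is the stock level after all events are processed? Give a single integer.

Answer: 26

Derivation:
Processing events:
Start: stock = 30
  Event 1 (sale 3): sell min(3,30)=3. stock: 30 - 3 = 27. total_sold = 3
  Event 2 (sale 4): sell min(4,27)=4. stock: 27 - 4 = 23. total_sold = 7
  Event 3 (sale 2): sell min(2,23)=2. stock: 23 - 2 = 21. total_sold = 9
  Event 4 (sale 18): sell min(18,21)=18. stock: 21 - 18 = 3. total_sold = 27
  Event 5 (sale 13): sell min(13,3)=3. stock: 3 - 3 = 0. total_sold = 30
  Event 6 (sale 1): sell min(1,0)=0. stock: 0 - 0 = 0. total_sold = 30
  Event 7 (restock 23): 0 + 23 = 23
  Event 8 (sale 12): sell min(12,23)=12. stock: 23 - 12 = 11. total_sold = 42
  Event 9 (sale 2): sell min(2,11)=2. stock: 11 - 2 = 9. total_sold = 44
  Event 10 (sale 19): sell min(19,9)=9. stock: 9 - 9 = 0. total_sold = 53
  Event 11 (adjust -2): 0 + -2 = 0 (clamped to 0)
  Event 12 (restock 32): 0 + 32 = 32
  Event 13 (sale 6): sell min(6,32)=6. stock: 32 - 6 = 26. total_sold = 59
Final: stock = 26, total_sold = 59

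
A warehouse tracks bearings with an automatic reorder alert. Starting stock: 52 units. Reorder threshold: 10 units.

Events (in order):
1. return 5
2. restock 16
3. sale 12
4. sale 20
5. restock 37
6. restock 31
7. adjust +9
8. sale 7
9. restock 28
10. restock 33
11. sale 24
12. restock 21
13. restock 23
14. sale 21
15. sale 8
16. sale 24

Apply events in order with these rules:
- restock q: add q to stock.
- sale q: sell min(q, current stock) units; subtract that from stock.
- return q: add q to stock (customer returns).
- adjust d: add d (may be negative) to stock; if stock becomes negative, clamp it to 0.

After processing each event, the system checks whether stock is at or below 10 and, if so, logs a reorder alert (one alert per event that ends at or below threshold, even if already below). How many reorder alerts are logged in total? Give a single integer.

Processing events:
Start: stock = 52
  Event 1 (return 5): 52 + 5 = 57
  Event 2 (restock 16): 57 + 16 = 73
  Event 3 (sale 12): sell min(12,73)=12. stock: 73 - 12 = 61. total_sold = 12
  Event 4 (sale 20): sell min(20,61)=20. stock: 61 - 20 = 41. total_sold = 32
  Event 5 (restock 37): 41 + 37 = 78
  Event 6 (restock 31): 78 + 31 = 109
  Event 7 (adjust +9): 109 + 9 = 118
  Event 8 (sale 7): sell min(7,118)=7. stock: 118 - 7 = 111. total_sold = 39
  Event 9 (restock 28): 111 + 28 = 139
  Event 10 (restock 33): 139 + 33 = 172
  Event 11 (sale 24): sell min(24,172)=24. stock: 172 - 24 = 148. total_sold = 63
  Event 12 (restock 21): 148 + 21 = 169
  Event 13 (restock 23): 169 + 23 = 192
  Event 14 (sale 21): sell min(21,192)=21. stock: 192 - 21 = 171. total_sold = 84
  Event 15 (sale 8): sell min(8,171)=8. stock: 171 - 8 = 163. total_sold = 92
  Event 16 (sale 24): sell min(24,163)=24. stock: 163 - 24 = 139. total_sold = 116
Final: stock = 139, total_sold = 116

Checking against threshold 10:
  After event 1: stock=57 > 10
  After event 2: stock=73 > 10
  After event 3: stock=61 > 10
  After event 4: stock=41 > 10
  After event 5: stock=78 > 10
  After event 6: stock=109 > 10
  After event 7: stock=118 > 10
  After event 8: stock=111 > 10
  After event 9: stock=139 > 10
  After event 10: stock=172 > 10
  After event 11: stock=148 > 10
  After event 12: stock=169 > 10
  After event 13: stock=192 > 10
  After event 14: stock=171 > 10
  After event 15: stock=163 > 10
  After event 16: stock=139 > 10
Alert events: []. Count = 0

Answer: 0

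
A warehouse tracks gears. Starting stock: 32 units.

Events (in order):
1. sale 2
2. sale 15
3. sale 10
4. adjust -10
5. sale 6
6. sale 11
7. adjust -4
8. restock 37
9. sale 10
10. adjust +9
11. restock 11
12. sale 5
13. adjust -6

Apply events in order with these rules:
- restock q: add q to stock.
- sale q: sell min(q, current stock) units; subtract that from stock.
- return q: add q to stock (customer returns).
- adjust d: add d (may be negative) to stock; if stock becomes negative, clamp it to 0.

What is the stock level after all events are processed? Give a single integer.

Processing events:
Start: stock = 32
  Event 1 (sale 2): sell min(2,32)=2. stock: 32 - 2 = 30. total_sold = 2
  Event 2 (sale 15): sell min(15,30)=15. stock: 30 - 15 = 15. total_sold = 17
  Event 3 (sale 10): sell min(10,15)=10. stock: 15 - 10 = 5. total_sold = 27
  Event 4 (adjust -10): 5 + -10 = 0 (clamped to 0)
  Event 5 (sale 6): sell min(6,0)=0. stock: 0 - 0 = 0. total_sold = 27
  Event 6 (sale 11): sell min(11,0)=0. stock: 0 - 0 = 0. total_sold = 27
  Event 7 (adjust -4): 0 + -4 = 0 (clamped to 0)
  Event 8 (restock 37): 0 + 37 = 37
  Event 9 (sale 10): sell min(10,37)=10. stock: 37 - 10 = 27. total_sold = 37
  Event 10 (adjust +9): 27 + 9 = 36
  Event 11 (restock 11): 36 + 11 = 47
  Event 12 (sale 5): sell min(5,47)=5. stock: 47 - 5 = 42. total_sold = 42
  Event 13 (adjust -6): 42 + -6 = 36
Final: stock = 36, total_sold = 42

Answer: 36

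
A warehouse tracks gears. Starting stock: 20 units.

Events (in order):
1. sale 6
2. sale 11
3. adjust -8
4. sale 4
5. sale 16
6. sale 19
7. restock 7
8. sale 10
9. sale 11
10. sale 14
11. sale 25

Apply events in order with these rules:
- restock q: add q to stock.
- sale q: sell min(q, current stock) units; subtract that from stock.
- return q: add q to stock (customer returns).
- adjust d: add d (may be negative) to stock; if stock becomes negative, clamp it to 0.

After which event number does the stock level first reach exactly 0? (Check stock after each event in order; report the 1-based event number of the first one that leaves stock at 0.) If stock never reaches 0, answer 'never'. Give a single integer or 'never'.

Processing events:
Start: stock = 20
  Event 1 (sale 6): sell min(6,20)=6. stock: 20 - 6 = 14. total_sold = 6
  Event 2 (sale 11): sell min(11,14)=11. stock: 14 - 11 = 3. total_sold = 17
  Event 3 (adjust -8): 3 + -8 = 0 (clamped to 0)
  Event 4 (sale 4): sell min(4,0)=0. stock: 0 - 0 = 0. total_sold = 17
  Event 5 (sale 16): sell min(16,0)=0. stock: 0 - 0 = 0. total_sold = 17
  Event 6 (sale 19): sell min(19,0)=0. stock: 0 - 0 = 0. total_sold = 17
  Event 7 (restock 7): 0 + 7 = 7
  Event 8 (sale 10): sell min(10,7)=7. stock: 7 - 7 = 0. total_sold = 24
  Event 9 (sale 11): sell min(11,0)=0. stock: 0 - 0 = 0. total_sold = 24
  Event 10 (sale 14): sell min(14,0)=0. stock: 0 - 0 = 0. total_sold = 24
  Event 11 (sale 25): sell min(25,0)=0. stock: 0 - 0 = 0. total_sold = 24
Final: stock = 0, total_sold = 24

First zero at event 3.

Answer: 3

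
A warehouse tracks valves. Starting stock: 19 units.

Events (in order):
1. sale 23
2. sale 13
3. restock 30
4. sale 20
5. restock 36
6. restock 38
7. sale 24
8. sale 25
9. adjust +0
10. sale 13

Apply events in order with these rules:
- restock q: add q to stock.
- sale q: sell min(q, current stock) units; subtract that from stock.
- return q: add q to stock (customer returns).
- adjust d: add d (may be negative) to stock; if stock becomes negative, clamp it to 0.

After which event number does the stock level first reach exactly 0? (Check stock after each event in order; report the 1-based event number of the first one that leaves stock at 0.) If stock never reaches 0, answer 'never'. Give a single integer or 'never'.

Processing events:
Start: stock = 19
  Event 1 (sale 23): sell min(23,19)=19. stock: 19 - 19 = 0. total_sold = 19
  Event 2 (sale 13): sell min(13,0)=0. stock: 0 - 0 = 0. total_sold = 19
  Event 3 (restock 30): 0 + 30 = 30
  Event 4 (sale 20): sell min(20,30)=20. stock: 30 - 20 = 10. total_sold = 39
  Event 5 (restock 36): 10 + 36 = 46
  Event 6 (restock 38): 46 + 38 = 84
  Event 7 (sale 24): sell min(24,84)=24. stock: 84 - 24 = 60. total_sold = 63
  Event 8 (sale 25): sell min(25,60)=25. stock: 60 - 25 = 35. total_sold = 88
  Event 9 (adjust +0): 35 + 0 = 35
  Event 10 (sale 13): sell min(13,35)=13. stock: 35 - 13 = 22. total_sold = 101
Final: stock = 22, total_sold = 101

First zero at event 1.

Answer: 1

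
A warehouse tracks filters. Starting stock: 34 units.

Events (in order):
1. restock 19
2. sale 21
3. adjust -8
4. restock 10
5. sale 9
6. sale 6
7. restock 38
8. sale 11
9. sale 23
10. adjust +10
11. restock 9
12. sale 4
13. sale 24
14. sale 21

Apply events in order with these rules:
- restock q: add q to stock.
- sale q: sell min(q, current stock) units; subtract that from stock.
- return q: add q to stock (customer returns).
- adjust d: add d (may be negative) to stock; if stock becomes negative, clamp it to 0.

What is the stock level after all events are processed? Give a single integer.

Answer: 0

Derivation:
Processing events:
Start: stock = 34
  Event 1 (restock 19): 34 + 19 = 53
  Event 2 (sale 21): sell min(21,53)=21. stock: 53 - 21 = 32. total_sold = 21
  Event 3 (adjust -8): 32 + -8 = 24
  Event 4 (restock 10): 24 + 10 = 34
  Event 5 (sale 9): sell min(9,34)=9. stock: 34 - 9 = 25. total_sold = 30
  Event 6 (sale 6): sell min(6,25)=6. stock: 25 - 6 = 19. total_sold = 36
  Event 7 (restock 38): 19 + 38 = 57
  Event 8 (sale 11): sell min(11,57)=11. stock: 57 - 11 = 46. total_sold = 47
  Event 9 (sale 23): sell min(23,46)=23. stock: 46 - 23 = 23. total_sold = 70
  Event 10 (adjust +10): 23 + 10 = 33
  Event 11 (restock 9): 33 + 9 = 42
  Event 12 (sale 4): sell min(4,42)=4. stock: 42 - 4 = 38. total_sold = 74
  Event 13 (sale 24): sell min(24,38)=24. stock: 38 - 24 = 14. total_sold = 98
  Event 14 (sale 21): sell min(21,14)=14. stock: 14 - 14 = 0. total_sold = 112
Final: stock = 0, total_sold = 112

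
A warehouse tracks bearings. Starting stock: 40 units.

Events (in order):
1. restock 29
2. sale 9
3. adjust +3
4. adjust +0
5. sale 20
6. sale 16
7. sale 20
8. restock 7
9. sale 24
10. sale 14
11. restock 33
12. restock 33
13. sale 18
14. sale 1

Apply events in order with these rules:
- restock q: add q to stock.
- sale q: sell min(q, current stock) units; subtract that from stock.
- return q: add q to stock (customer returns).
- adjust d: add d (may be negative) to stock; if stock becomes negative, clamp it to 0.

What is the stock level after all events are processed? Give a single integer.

Answer: 47

Derivation:
Processing events:
Start: stock = 40
  Event 1 (restock 29): 40 + 29 = 69
  Event 2 (sale 9): sell min(9,69)=9. stock: 69 - 9 = 60. total_sold = 9
  Event 3 (adjust +3): 60 + 3 = 63
  Event 4 (adjust +0): 63 + 0 = 63
  Event 5 (sale 20): sell min(20,63)=20. stock: 63 - 20 = 43. total_sold = 29
  Event 6 (sale 16): sell min(16,43)=16. stock: 43 - 16 = 27. total_sold = 45
  Event 7 (sale 20): sell min(20,27)=20. stock: 27 - 20 = 7. total_sold = 65
  Event 8 (restock 7): 7 + 7 = 14
  Event 9 (sale 24): sell min(24,14)=14. stock: 14 - 14 = 0. total_sold = 79
  Event 10 (sale 14): sell min(14,0)=0. stock: 0 - 0 = 0. total_sold = 79
  Event 11 (restock 33): 0 + 33 = 33
  Event 12 (restock 33): 33 + 33 = 66
  Event 13 (sale 18): sell min(18,66)=18. stock: 66 - 18 = 48. total_sold = 97
  Event 14 (sale 1): sell min(1,48)=1. stock: 48 - 1 = 47. total_sold = 98
Final: stock = 47, total_sold = 98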